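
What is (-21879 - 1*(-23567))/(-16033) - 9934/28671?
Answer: -207668470/459682143 ≈ -0.45177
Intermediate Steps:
(-21879 - 1*(-23567))/(-16033) - 9934/28671 = (-21879 + 23567)*(-1/16033) - 9934*1/28671 = 1688*(-1/16033) - 9934/28671 = -1688/16033 - 9934/28671 = -207668470/459682143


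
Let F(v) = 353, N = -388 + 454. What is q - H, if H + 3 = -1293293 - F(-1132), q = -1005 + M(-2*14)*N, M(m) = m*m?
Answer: 1344388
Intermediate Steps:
N = 66
M(m) = m**2
q = 50739 (q = -1005 + (-2*14)**2*66 = -1005 + (-28)**2*66 = -1005 + 784*66 = -1005 + 51744 = 50739)
H = -1293649 (H = -3 + (-1293293 - 1*353) = -3 + (-1293293 - 353) = -3 - 1293646 = -1293649)
q - H = 50739 - 1*(-1293649) = 50739 + 1293649 = 1344388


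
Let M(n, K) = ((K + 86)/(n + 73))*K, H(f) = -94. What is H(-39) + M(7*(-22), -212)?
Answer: -3814/9 ≈ -423.78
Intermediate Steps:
M(n, K) = K*(86 + K)/(73 + n) (M(n, K) = ((86 + K)/(73 + n))*K = K*(86 + K)/(73 + n))
H(-39) + M(7*(-22), -212) = -94 - 212*(86 - 212)/(73 + 7*(-22)) = -94 - 212*(-126)/(73 - 154) = -94 - 212*(-126)/(-81) = -94 - 212*(-1/81)*(-126) = -94 - 2968/9 = -3814/9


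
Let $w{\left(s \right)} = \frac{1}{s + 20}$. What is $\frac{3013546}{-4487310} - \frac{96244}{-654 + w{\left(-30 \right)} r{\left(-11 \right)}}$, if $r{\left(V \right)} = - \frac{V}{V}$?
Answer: $\frac{2149530529553}{14671260045} \approx 146.51$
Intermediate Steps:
$w{\left(s \right)} = \frac{1}{20 + s}$
$r{\left(V \right)} = -1$ ($r{\left(V \right)} = \left(-1\right) 1 = -1$)
$\frac{3013546}{-4487310} - \frac{96244}{-654 + w{\left(-30 \right)} r{\left(-11 \right)}} = \frac{3013546}{-4487310} - \frac{96244}{-654 + \frac{1}{20 - 30} \left(-1\right)} = 3013546 \left(- \frac{1}{4487310}\right) - \frac{96244}{-654 + \frac{1}{-10} \left(-1\right)} = - \frac{1506773}{2243655} - \frac{96244}{-654 - - \frac{1}{10}} = - \frac{1506773}{2243655} - \frac{96244}{-654 + \frac{1}{10}} = - \frac{1506773}{2243655} - \frac{96244}{- \frac{6539}{10}} = - \frac{1506773}{2243655} - - \frac{962440}{6539} = - \frac{1506773}{2243655} + \frac{962440}{6539} = \frac{2149530529553}{14671260045}$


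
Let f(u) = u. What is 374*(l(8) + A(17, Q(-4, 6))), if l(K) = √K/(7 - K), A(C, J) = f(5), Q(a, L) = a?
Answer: 1870 - 748*√2 ≈ 812.17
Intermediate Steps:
A(C, J) = 5
l(K) = √K/(7 - K)
374*(l(8) + A(17, Q(-4, 6))) = 374*(-√8/(-7 + 8) + 5) = 374*(-1*2*√2/1 + 5) = 374*(-1*2*√2*1 + 5) = 374*(-2*√2 + 5) = 374*(5 - 2*√2) = 1870 - 748*√2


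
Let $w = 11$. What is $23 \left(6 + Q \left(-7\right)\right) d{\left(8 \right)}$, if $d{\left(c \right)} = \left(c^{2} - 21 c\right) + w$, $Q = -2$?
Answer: $-42780$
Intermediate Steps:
$d{\left(c \right)} = 11 + c^{2} - 21 c$ ($d{\left(c \right)} = \left(c^{2} - 21 c\right) + 11 = 11 + c^{2} - 21 c$)
$23 \left(6 + Q \left(-7\right)\right) d{\left(8 \right)} = 23 \left(6 - -14\right) \left(11 + 8^{2} - 168\right) = 23 \left(6 + 14\right) \left(11 + 64 - 168\right) = 23 \cdot 20 \left(-93\right) = 460 \left(-93\right) = -42780$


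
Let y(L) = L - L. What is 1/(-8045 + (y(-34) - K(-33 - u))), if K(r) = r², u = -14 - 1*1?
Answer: -1/8369 ≈ -0.00011949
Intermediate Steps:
y(L) = 0
u = -15 (u = -14 - 1 = -15)
1/(-8045 + (y(-34) - K(-33 - u))) = 1/(-8045 + (0 - (-33 - 1*(-15))²)) = 1/(-8045 + (0 - (-33 + 15)²)) = 1/(-8045 + (0 - 1*(-18)²)) = 1/(-8045 + (0 - 1*324)) = 1/(-8045 + (0 - 324)) = 1/(-8045 - 324) = 1/(-8369) = -1/8369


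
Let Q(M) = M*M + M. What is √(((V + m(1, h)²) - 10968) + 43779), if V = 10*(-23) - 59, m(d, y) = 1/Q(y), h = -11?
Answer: √393516201/110 ≈ 180.34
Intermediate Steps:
Q(M) = M + M² (Q(M) = M² + M = M + M²)
m(d, y) = 1/(y*(1 + y))
V = -289 (V = -230 - 59 = -289)
√(((V + m(1, h)²) - 10968) + 43779) = √(((-289 + (1/((-11)*(1 - 11)))²) - 10968) + 43779) = √(((-289 + (-1/11/(-10))²) - 10968) + 43779) = √(((-289 + (-1/11*(-⅒))²) - 10968) + 43779) = √(((-289 + (1/110)²) - 10968) + 43779) = √(((-289 + 1/12100) - 10968) + 43779) = √((-3496899/12100 - 10968) + 43779) = √(-136209699/12100 + 43779) = √(393516201/12100) = √393516201/110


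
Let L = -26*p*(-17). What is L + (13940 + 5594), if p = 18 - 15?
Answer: 20860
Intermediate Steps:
p = 3
L = 1326 (L = -26*3*(-17) = -78*(-17) = 1326)
L + (13940 + 5594) = 1326 + (13940 + 5594) = 1326 + 19534 = 20860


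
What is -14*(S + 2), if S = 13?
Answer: -210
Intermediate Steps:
-14*(S + 2) = -14*(13 + 2) = -14*15 = -210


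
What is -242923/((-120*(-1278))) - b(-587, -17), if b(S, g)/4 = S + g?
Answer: 370274837/153360 ≈ 2414.4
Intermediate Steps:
b(S, g) = 4*S + 4*g (b(S, g) = 4*(S + g) = 4*S + 4*g)
-242923/((-120*(-1278))) - b(-587, -17) = -242923/((-120*(-1278))) - (4*(-587) + 4*(-17)) = -242923/153360 - (-2348 - 68) = -242923*1/153360 - 1*(-2416) = -242923/153360 + 2416 = 370274837/153360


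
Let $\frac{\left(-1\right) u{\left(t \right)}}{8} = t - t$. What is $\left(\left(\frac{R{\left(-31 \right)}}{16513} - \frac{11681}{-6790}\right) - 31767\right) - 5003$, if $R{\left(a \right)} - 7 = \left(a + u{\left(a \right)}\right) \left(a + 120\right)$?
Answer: $- \frac{588942633661}{16017610} \approx -36768.0$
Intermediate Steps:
$u{\left(t \right)} = 0$ ($u{\left(t \right)} = - 8 \left(t - t\right) = \left(-8\right) 0 = 0$)
$R{\left(a \right)} = 7 + a \left(120 + a\right)$ ($R{\left(a \right)} = 7 + \left(a + 0\right) \left(a + 120\right) = 7 + a \left(120 + a\right)$)
$\left(\left(\frac{R{\left(-31 \right)}}{16513} - \frac{11681}{-6790}\right) - 31767\right) - 5003 = \left(\left(\frac{7 + \left(-31\right)^{2} + 120 \left(-31\right)}{16513} - \frac{11681}{-6790}\right) - 31767\right) - 5003 = \left(\left(\left(7 + 961 - 3720\right) \frac{1}{16513} - - \frac{11681}{6790}\right) - 31767\right) - 5003 = \left(\left(\left(-2752\right) \frac{1}{16513} + \frac{11681}{6790}\right) - 31767\right) - 5003 = \left(\left(- \frac{2752}{16513} + \frac{11681}{6790}\right) - 31767\right) - 5003 = \left(\frac{24886039}{16017610} - 31767\right) - 5003 = - \frac{508806530831}{16017610} - 5003 = - \frac{588942633661}{16017610}$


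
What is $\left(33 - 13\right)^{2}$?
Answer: $400$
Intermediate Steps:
$\left(33 - 13\right)^{2} = 20^{2} = 400$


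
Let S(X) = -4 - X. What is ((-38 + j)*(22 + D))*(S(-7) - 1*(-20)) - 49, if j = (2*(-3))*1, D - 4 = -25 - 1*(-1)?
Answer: -2073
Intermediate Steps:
D = -20 (D = 4 + (-25 - 1*(-1)) = 4 + (-25 + 1) = 4 - 24 = -20)
j = -6 (j = -6*1 = -6)
((-38 + j)*(22 + D))*(S(-7) - 1*(-20)) - 49 = ((-38 - 6)*(22 - 20))*((-4 - 1*(-7)) - 1*(-20)) - 49 = (-44*2)*((-4 + 7) + 20) - 49 = -88*(3 + 20) - 49 = -88*23 - 49 = -2024 - 49 = -2073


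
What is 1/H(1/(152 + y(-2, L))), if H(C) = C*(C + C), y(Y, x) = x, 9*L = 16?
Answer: 957728/81 ≈ 11824.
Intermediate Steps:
L = 16/9 (L = (⅑)*16 = 16/9 ≈ 1.7778)
H(C) = 2*C² (H(C) = C*(2*C) = 2*C²)
1/H(1/(152 + y(-2, L))) = 1/(2*(1/(152 + 16/9))²) = 1/(2*(1/(1384/9))²) = 1/(2*(9/1384)²) = 1/(2*(81/1915456)) = 1/(81/957728) = 957728/81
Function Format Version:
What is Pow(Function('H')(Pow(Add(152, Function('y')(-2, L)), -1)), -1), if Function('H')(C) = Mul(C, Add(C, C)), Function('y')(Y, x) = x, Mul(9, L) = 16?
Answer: Rational(957728, 81) ≈ 11824.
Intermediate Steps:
L = Rational(16, 9) (L = Mul(Rational(1, 9), 16) = Rational(16, 9) ≈ 1.7778)
Function('H')(C) = Mul(2, Pow(C, 2)) (Function('H')(C) = Mul(C, Mul(2, C)) = Mul(2, Pow(C, 2)))
Pow(Function('H')(Pow(Add(152, Function('y')(-2, L)), -1)), -1) = Pow(Mul(2, Pow(Pow(Add(152, Rational(16, 9)), -1), 2)), -1) = Pow(Mul(2, Pow(Pow(Rational(1384, 9), -1), 2)), -1) = Pow(Mul(2, Pow(Rational(9, 1384), 2)), -1) = Pow(Mul(2, Rational(81, 1915456)), -1) = Pow(Rational(81, 957728), -1) = Rational(957728, 81)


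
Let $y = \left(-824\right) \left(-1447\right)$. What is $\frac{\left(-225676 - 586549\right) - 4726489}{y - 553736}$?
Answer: $- \frac{923119}{106432} \approx -8.6733$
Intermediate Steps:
$y = 1192328$
$\frac{\left(-225676 - 586549\right) - 4726489}{y - 553736} = \frac{\left(-225676 - 586549\right) - 4726489}{1192328 - 553736} = \frac{-812225 - 4726489}{638592} = \left(-5538714\right) \frac{1}{638592} = - \frac{923119}{106432}$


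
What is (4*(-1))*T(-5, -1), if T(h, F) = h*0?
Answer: 0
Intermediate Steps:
T(h, F) = 0
(4*(-1))*T(-5, -1) = (4*(-1))*0 = -4*0 = 0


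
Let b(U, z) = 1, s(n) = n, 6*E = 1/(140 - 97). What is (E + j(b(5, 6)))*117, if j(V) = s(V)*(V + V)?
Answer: 20163/86 ≈ 234.45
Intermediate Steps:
E = 1/258 (E = 1/(6*(140 - 97)) = (⅙)/43 = (⅙)*(1/43) = 1/258 ≈ 0.0038760)
j(V) = 2*V² (j(V) = V*(V + V) = V*(2*V) = 2*V²)
(E + j(b(5, 6)))*117 = (1/258 + 2*1²)*117 = (1/258 + 2*1)*117 = (1/258 + 2)*117 = (517/258)*117 = 20163/86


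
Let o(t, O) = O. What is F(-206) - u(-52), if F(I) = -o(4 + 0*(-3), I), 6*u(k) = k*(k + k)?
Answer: -2086/3 ≈ -695.33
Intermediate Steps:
u(k) = k²/3 (u(k) = (k*(k + k))/6 = (k*(2*k))/6 = (2*k²)/6 = k²/3)
F(I) = -I
F(-206) - u(-52) = -1*(-206) - (-52)²/3 = 206 - 2704/3 = -2086/3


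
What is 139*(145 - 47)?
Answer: 13622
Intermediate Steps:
139*(145 - 47) = 139*98 = 13622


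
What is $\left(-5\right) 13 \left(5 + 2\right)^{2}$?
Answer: $-3185$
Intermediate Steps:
$\left(-5\right) 13 \left(5 + 2\right)^{2} = - 65 \cdot 7^{2} = \left(-65\right) 49 = -3185$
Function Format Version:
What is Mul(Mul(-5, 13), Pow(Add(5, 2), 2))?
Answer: -3185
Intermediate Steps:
Mul(Mul(-5, 13), Pow(Add(5, 2), 2)) = Mul(-65, Pow(7, 2)) = Mul(-65, 49) = -3185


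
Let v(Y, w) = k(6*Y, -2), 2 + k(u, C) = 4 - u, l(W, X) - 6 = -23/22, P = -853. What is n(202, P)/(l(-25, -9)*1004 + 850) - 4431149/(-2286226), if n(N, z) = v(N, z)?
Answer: 31683148259/18309240921 ≈ 1.7304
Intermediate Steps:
l(W, X) = 109/22 (l(W, X) = 6 - 23/22 = 109/22)
k(u, C) = 2 - u (k(u, C) = -2 + (4 - u) = 2 - u)
v(Y, w) = 2 - 6*Y
n(N, z) = 2 - 6*N
n(202, P)/(l(-25, -9)*1004 + 850) - 4431149/(-2286226) = (2 - 6*202)/((109/22)*1004 + 850) - 4431149/(-2286226) = (2 - 1212)/(54718/11 + 850) - 4431149*(-1/2286226) = -1210/64068/11 + 4431149/2286226 = -1210*11/64068 + 4431149/2286226 = -6655/32034 + 4431149/2286226 = 31683148259/18309240921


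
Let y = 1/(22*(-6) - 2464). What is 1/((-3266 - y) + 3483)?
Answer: 2596/563333 ≈ 0.0046083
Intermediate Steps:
y = -1/2596 (y = 1/(-132 - 2464) = 1/(-2596) = -1/2596 ≈ -0.00038521)
1/((-3266 - y) + 3483) = 1/((-3266 - 1*(-1/2596)) + 3483) = 1/((-3266 + 1/2596) + 3483) = 1/(-8478535/2596 + 3483) = 1/(563333/2596) = 2596/563333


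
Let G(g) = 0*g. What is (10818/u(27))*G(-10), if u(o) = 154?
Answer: 0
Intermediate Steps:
G(g) = 0
(10818/u(27))*G(-10) = (10818/154)*0 = (10818*(1/154))*0 = (5409/77)*0 = 0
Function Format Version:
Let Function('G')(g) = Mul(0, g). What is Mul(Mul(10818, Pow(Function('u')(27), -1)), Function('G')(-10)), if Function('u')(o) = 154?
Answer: 0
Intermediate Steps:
Function('G')(g) = 0
Mul(Mul(10818, Pow(Function('u')(27), -1)), Function('G')(-10)) = Mul(Mul(10818, Pow(154, -1)), 0) = Mul(Mul(10818, Rational(1, 154)), 0) = Mul(Rational(5409, 77), 0) = 0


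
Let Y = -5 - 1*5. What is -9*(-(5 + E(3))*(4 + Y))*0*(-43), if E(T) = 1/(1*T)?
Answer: 0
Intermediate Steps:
Y = -10 (Y = -5 - 5 = -10)
E(T) = 1/T
-9*(-(5 + E(3))*(4 + Y))*0*(-43) = -9*(-(5 + 1/3)*(4 - 10))*0*(-43) = -9*(-(5 + ⅓)*(-6))*0*(-43) = -9*(-16*(-6)/3)*0*(-43) = -9*(-1*(-32))*0*(-43) = -288*0*(-43) = -9*0*(-43) = 0*(-43) = 0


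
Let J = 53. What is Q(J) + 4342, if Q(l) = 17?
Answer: 4359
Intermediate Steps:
Q(J) + 4342 = 17 + 4342 = 4359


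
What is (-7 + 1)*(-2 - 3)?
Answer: 30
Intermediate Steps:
(-7 + 1)*(-2 - 3) = -6*(-5) = 30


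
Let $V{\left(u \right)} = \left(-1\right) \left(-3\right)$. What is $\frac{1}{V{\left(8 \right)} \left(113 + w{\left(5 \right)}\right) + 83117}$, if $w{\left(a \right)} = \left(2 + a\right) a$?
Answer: $\frac{1}{83561} \approx 1.1967 \cdot 10^{-5}$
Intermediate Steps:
$V{\left(u \right)} = 3$
$w{\left(a \right)} = a \left(2 + a\right)$
$\frac{1}{V{\left(8 \right)} \left(113 + w{\left(5 \right)}\right) + 83117} = \frac{1}{3 \left(113 + 5 \left(2 + 5\right)\right) + 83117} = \frac{1}{3 \left(113 + 5 \cdot 7\right) + 83117} = \frac{1}{3 \left(113 + 35\right) + 83117} = \frac{1}{3 \cdot 148 + 83117} = \frac{1}{444 + 83117} = \frac{1}{83561}$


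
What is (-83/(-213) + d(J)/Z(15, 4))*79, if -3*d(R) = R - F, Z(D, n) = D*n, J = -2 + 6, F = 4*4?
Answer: 12798/355 ≈ 36.051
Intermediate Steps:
F = 16
J = 4
d(R) = 16/3 - R/3 (d(R) = -(R - 1*16)/3 = -(R - 16)/3 = -(-16 + R)/3 = 16/3 - R/3)
(-83/(-213) + d(J)/Z(15, 4))*79 = (-83/(-213) + (16/3 - ⅓*4)/((15*4)))*79 = (-83*(-1/213) + (16/3 - 4/3)/60)*79 = (83/213 + 4*(1/60))*79 = (83/213 + 1/15)*79 = (162/355)*79 = 12798/355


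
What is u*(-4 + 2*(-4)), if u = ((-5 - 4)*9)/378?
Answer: 18/7 ≈ 2.5714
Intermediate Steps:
u = -3/14 (u = -9*9*(1/378) = -81*1/378 = -3/14 ≈ -0.21429)
u*(-4 + 2*(-4)) = -3*(-4 + 2*(-4))/14 = -3*(-4 - 8)/14 = -3/14*(-12) = 18/7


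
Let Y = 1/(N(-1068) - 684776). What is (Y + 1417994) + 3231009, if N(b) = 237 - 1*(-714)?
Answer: 3179104476474/683825 ≈ 4.6490e+6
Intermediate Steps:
N(b) = 951 (N(b) = 237 + 714 = 951)
Y = -1/683825 (Y = 1/(951 - 684776) = 1/(-683825) = -1/683825 ≈ -1.4624e-6)
(Y + 1417994) + 3231009 = (-1/683825 + 1417994) + 3231009 = 969659747049/683825 + 3231009 = 3179104476474/683825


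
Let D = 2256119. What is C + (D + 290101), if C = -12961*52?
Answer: 1872248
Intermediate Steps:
C = -673972
C + (D + 290101) = -673972 + (2256119 + 290101) = -673972 + 2546220 = 1872248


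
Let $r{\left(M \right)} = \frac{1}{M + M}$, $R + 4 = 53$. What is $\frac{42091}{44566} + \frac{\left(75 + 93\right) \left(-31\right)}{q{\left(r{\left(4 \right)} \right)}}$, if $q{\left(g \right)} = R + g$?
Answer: $- \frac{613418687}{5838146} \approx -105.07$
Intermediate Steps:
$R = 49$ ($R = -4 + 53 = 49$)
$r{\left(M \right)} = \frac{1}{2 M}$
$q{\left(g \right)} = 49 + g$
$\frac{42091}{44566} + \frac{\left(75 + 93\right) \left(-31\right)}{q{\left(r{\left(4 \right)} \right)}} = \frac{42091}{44566} + \frac{\left(75 + 93\right) \left(-31\right)}{49 + \frac{1}{2 \cdot 4}} = 42091 \cdot \frac{1}{44566} + \frac{168 \left(-31\right)}{49 + \frac{1}{2} \cdot \frac{1}{4}} = \frac{42091}{44566} - \frac{5208}{49 + \frac{1}{8}} = \frac{42091}{44566} - \frac{5208}{\frac{393}{8}} = \frac{42091}{44566} - \frac{13888}{131} = - \frac{613418687}{5838146}$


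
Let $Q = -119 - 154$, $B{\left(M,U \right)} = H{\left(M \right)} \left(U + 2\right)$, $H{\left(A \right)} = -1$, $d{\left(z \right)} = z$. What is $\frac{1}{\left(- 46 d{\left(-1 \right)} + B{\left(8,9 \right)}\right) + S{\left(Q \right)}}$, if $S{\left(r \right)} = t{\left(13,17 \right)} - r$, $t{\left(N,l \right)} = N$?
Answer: $\frac{1}{321} \approx 0.0031153$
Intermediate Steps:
$B{\left(M,U \right)} = -2 - U$ ($B{\left(M,U \right)} = - (U + 2) = - (2 + U) = -2 - U$)
$Q = -273$ ($Q = -119 - 154 = -273$)
$S{\left(r \right)} = 13 - r$
$\frac{1}{\left(- 46 d{\left(-1 \right)} + B{\left(8,9 \right)}\right) + S{\left(Q \right)}} = \frac{1}{\left(\left(-46\right) \left(-1\right) - 11\right) + \left(13 - -273\right)} = \frac{1}{\left(46 - 11\right) + \left(13 + 273\right)} = \frac{1}{\left(46 - 11\right) + 286} = \frac{1}{35 + 286} = \frac{1}{321}$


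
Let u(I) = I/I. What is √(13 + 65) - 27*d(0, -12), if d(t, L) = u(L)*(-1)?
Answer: 27 + √78 ≈ 35.832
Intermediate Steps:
u(I) = 1
d(t, L) = -1 (d(t, L) = 1*(-1) = -1)
√(13 + 65) - 27*d(0, -12) = √(13 + 65) - 27*(-1) = √78 + 27 = 27 + √78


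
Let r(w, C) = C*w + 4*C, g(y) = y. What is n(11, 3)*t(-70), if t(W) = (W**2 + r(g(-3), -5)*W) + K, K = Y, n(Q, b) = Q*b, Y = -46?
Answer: 171732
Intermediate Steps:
r(w, C) = 4*C + C*w
K = -46
t(W) = -46 + W**2 - 5*W (t(W) = (W**2 + (-5*(4 - 3))*W) - 46 = (W**2 + (-5*1)*W) - 46 = (W**2 - 5*W) - 46 = -46 + W**2 - 5*W)
n(11, 3)*t(-70) = (11*3)*(-46 + (-70)**2 - 5*(-70)) = 33*(-46 + 4900 + 350) = 33*5204 = 171732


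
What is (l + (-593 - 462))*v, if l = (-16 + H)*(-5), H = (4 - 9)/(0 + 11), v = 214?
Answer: -2289800/11 ≈ -2.0816e+5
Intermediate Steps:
H = -5/11 ≈ -0.45455
l = 905/11 (l = (-16 - 5/11)*(-5) = -181/11*(-5) = 905/11 ≈ 82.273)
(l + (-593 - 462))*v = (905/11 + (-593 - 462))*214 = (905/11 - 1055)*214 = -10700/11*214 = -2289800/11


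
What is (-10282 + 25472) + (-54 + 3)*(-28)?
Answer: 16618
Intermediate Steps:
(-10282 + 25472) + (-54 + 3)*(-28) = 15190 - 51*(-28) = 15190 + 1428 = 16618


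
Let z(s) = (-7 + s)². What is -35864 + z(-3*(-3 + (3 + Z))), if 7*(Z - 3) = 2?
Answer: -1743412/49 ≈ -35580.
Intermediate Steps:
Z = 23/7 (Z = 3 + (⅐)*2 = 3 + 2/7 = 23/7 ≈ 3.2857)
-35864 + z(-3*(-3 + (3 + Z))) = -35864 + (-7 - 3*(-3 + (3 + 23/7)))² = -35864 + (-7 - 3*(-3 + 44/7))² = -35864 + (-7 - 3*23/7)² = -35864 + (-7 - 69/7)² = -35864 + (-118/7)² = -35864 + 13924/49 = -1743412/49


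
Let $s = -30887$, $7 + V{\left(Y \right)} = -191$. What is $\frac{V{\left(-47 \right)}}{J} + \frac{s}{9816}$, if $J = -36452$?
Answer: $- \frac{280987339}{89453208} \approx -3.1412$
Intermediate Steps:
$V{\left(Y \right)} = -198$ ($V{\left(Y \right)} = -7 - 191 = -198$)
$\frac{V{\left(-47 \right)}}{J} + \frac{s}{9816} = - \frac{198}{-36452} - \frac{30887}{9816} = \left(-198\right) \left(- \frac{1}{36452}\right) - \frac{30887}{9816} = \frac{99}{18226} - \frac{30887}{9816} = - \frac{280987339}{89453208}$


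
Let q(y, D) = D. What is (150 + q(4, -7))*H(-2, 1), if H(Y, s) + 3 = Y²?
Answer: 143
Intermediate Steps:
H(Y, s) = -3 + Y²
(150 + q(4, -7))*H(-2, 1) = (150 - 7)*(-3 + (-2)²) = 143*(-3 + 4) = 143*1 = 143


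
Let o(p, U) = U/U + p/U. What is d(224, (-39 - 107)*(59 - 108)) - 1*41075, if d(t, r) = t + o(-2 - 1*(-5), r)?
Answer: -292240897/7154 ≈ -40850.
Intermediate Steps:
o(p, U) = 1 + p/U
d(t, r) = t + (3 + r)/r (d(t, r) = t + (r + (-2 - 1*(-5)))/r = t + (r + (-2 + 5))/r = t + (r + 3)/r = t + (3 + r)/r)
d(224, (-39 - 107)*(59 - 108)) - 1*41075 = (1 + 224 + 3/(((-39 - 107)*(59 - 108)))) - 1*41075 = (1 + 224 + 3/((-146*(-49)))) - 41075 = (1 + 224 + 3/7154) - 41075 = 1609653/7154 - 41075 = -292240897/7154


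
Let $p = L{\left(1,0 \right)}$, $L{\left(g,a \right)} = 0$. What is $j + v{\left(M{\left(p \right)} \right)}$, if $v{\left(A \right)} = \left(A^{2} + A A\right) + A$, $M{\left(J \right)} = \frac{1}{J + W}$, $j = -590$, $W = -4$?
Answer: $- \frac{4721}{8} \approx -590.13$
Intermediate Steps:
$p = 0$
$M{\left(J \right)} = \frac{1}{-4 + J}$ ($M{\left(J \right)} = \frac{1}{J - 4} = \frac{1}{-4 + J}$)
$v{\left(A \right)} = A + 2 A^{2}$ ($v{\left(A \right)} = \left(A^{2} + A^{2}\right) + A = 2 A^{2} + A = A + 2 A^{2}$)
$j + v{\left(M{\left(p \right)} \right)} = -590 + \frac{1 + \frac{2}{-4 + 0}}{-4 + 0} = -590 + \frac{1 + \frac{2}{-4}}{-4} = -590 - \frac{1 + 2 \left(- \frac{1}{4}\right)}{4} = -590 - \frac{1 - \frac{1}{2}}{4} = -590 - \frac{1}{8} = - \frac{4721}{8}$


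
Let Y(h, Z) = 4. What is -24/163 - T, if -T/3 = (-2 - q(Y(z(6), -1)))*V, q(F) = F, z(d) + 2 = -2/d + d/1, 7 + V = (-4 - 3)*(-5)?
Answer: -82176/163 ≈ -504.15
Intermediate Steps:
V = 28 (V = -7 + (-4 - 3)*(-5) = -7 - 7*(-5) = -7 + 35 = 28)
z(d) = -2 + d - 2/d (z(d) = -2 + (-2/d + d/1) = -2 + (-2/d + d*1) = -2 + (-2/d + d) = -2 + (d - 2/d) = -2 + d - 2/d)
T = 504 (T = -3*(-2 - 1*4)*28 = -3*(-2 - 4)*28 = -(-18)*28 = -3*(-168) = 504)
-24/163 - T = -24/163 - 1*504 = -24*1/163 - 504 = -24/163 - 504 = -82176/163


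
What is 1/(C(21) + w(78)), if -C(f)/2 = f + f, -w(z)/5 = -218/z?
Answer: -39/2731 ≈ -0.014280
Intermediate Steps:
w(z) = 1090/z (w(z) = -(-1090)/z = 1090/z)
C(f) = -4*f (C(f) = -2*(f + f) = -4*f)
1/(C(21) + w(78)) = 1/(-4*21 + 1090/78) = 1/(-84 + 1090*(1/78)) = 1/(-84 + 545/39) = 1/(-2731/39) = -39/2731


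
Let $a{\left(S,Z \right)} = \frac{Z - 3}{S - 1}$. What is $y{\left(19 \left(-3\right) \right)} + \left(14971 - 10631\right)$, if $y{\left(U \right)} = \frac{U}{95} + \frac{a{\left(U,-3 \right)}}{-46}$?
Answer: $\frac{28943783}{6670} \approx 4339.4$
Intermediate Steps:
$a{\left(S,Z \right)} = \frac{-3 + Z}{-1 + S}$
$y{\left(U \right)} = \frac{U}{95} + \frac{3}{23 \left(-1 + U\right)}$ ($y{\left(U \right)} = \frac{U}{95} + \frac{\frac{1}{-1 + U} \left(-3 - 3\right)}{-46} = U \frac{1}{95} + \frac{1}{-1 + U} \left(-6\right) \left(- \frac{1}{46}\right) = \frac{U}{95} + - \frac{6}{-1 + U} \left(- \frac{1}{46}\right) = \frac{U}{95} + \frac{3}{23 \left(-1 + U\right)}$)
$y{\left(19 \left(-3\right) \right)} + \left(14971 - 10631\right) = \frac{285 + 23 \cdot 19 \left(-3\right) \left(-1 + 19 \left(-3\right)\right)}{2185 \left(-1 + 19 \left(-3\right)\right)} + \left(14971 - 10631\right) = \frac{285 + 23 \left(-57\right) \left(-1 - 57\right)}{2185 \left(-1 - 57\right)} + 4340 = \frac{285 + 23 \left(-57\right) \left(-58\right)}{2185 \left(-58\right)} + 4340 = \frac{1}{2185} \left(- \frac{1}{58}\right) \left(285 + 76038\right) + 4340 = \frac{1}{2185} \left(- \frac{1}{58}\right) 76323 + 4340 = - \frac{4017}{6670} + 4340 = \frac{28943783}{6670}$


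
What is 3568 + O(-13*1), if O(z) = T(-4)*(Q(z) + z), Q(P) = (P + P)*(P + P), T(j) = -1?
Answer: 2905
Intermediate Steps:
Q(P) = 4*P**2 (Q(P) = (2*P)*(2*P) = 4*P**2)
O(z) = -z - 4*z**2 (O(z) = -(4*z**2 + z) = -(z + 4*z**2) = -z - 4*z**2)
3568 + O(-13*1) = 3568 + (-13*1)*(-1 - (-52)) = 3568 - 13*(-1 - 4*(-13)) = 3568 - 13*(-1 + 52) = 3568 - 13*51 = 3568 - 663 = 2905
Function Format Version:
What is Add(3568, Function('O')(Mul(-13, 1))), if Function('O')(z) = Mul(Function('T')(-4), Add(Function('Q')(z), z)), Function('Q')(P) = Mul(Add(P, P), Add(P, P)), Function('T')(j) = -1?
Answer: 2905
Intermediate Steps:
Function('Q')(P) = Mul(4, Pow(P, 2)) (Function('Q')(P) = Mul(Mul(2, P), Mul(2, P)) = Mul(4, Pow(P, 2)))
Function('O')(z) = Add(Mul(-1, z), Mul(-4, Pow(z, 2))) (Function('O')(z) = Mul(-1, Add(Mul(4, Pow(z, 2)), z)) = Mul(-1, Add(z, Mul(4, Pow(z, 2)))) = Add(Mul(-1, z), Mul(-4, Pow(z, 2))))
Add(3568, Function('O')(Mul(-13, 1))) = Add(3568, Mul(Mul(-13, 1), Add(-1, Mul(-4, Mul(-13, 1))))) = Add(3568, Mul(-13, Add(-1, Mul(-4, -13)))) = Add(3568, Mul(-13, Add(-1, 52))) = Add(3568, Mul(-13, 51)) = Add(3568, -663) = 2905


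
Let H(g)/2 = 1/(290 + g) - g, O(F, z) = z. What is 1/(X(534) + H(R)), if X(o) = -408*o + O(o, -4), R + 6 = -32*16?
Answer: -114/24719761 ≈ -4.6117e-6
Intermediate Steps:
R = -518 (R = -6 - 32*16 = -6 - 512 = -518)
H(g) = -2*g + 2/(290 + g) (H(g) = 2*(1/(290 + g) - g) = -2*g + 2/(290 + g))
X(o) = -4 - 408*o (X(o) = -408*o - 4 = -4 - 408*o)
1/(X(534) + H(R)) = 1/((-4 - 408*534) + 2*(1 - 1*(-518)² - 290*(-518))/(290 - 518)) = 1/((-4 - 217872) + 2*(1 - 1*268324 + 150220)/(-228)) = 1/(-217876 + 2*(-1/228)*(1 - 268324 + 150220)) = 1/(-217876 + 2*(-1/228)*(-118103)) = 1/(-217876 + 118103/114) = 1/(-24719761/114) = -114/24719761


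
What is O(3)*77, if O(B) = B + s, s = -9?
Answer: -462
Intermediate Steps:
O(B) = -9 + B (O(B) = B - 9 = -9 + B)
O(3)*77 = (-9 + 3)*77 = -6*77 = -462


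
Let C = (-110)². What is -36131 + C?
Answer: -24031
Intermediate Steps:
C = 12100
-36131 + C = -36131 + 12100 = -24031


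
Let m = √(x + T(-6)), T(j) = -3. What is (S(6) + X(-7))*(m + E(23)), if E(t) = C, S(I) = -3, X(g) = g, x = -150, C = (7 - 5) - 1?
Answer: -10 - 30*I*√17 ≈ -10.0 - 123.69*I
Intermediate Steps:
C = 1 (C = 2 - 1 = 1)
m = 3*I*√17 (m = √(-150 - 3) = √(-153) = 3*I*√17 ≈ 12.369*I)
E(t) = 1
(S(6) + X(-7))*(m + E(23)) = (-3 - 7)*(3*I*√17 + 1) = -10*(1 + 3*I*√17) = -10 - 30*I*√17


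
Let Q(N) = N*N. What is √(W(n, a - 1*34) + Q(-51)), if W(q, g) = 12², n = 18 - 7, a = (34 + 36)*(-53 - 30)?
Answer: 3*√305 ≈ 52.393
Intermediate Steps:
Q(N) = N²
a = -5810 (a = 70*(-83) = -5810)
n = 11
W(q, g) = 144
√(W(n, a - 1*34) + Q(-51)) = √(144 + (-51)²) = √(144 + 2601) = √2745 = 3*√305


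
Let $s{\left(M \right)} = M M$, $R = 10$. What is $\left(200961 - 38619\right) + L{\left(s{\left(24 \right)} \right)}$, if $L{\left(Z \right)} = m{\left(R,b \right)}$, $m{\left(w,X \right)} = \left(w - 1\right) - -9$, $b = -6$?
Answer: $162360$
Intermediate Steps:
$s{\left(M \right)} = M^{2}$
$m{\left(w,X \right)} = 8 + w$ ($m{\left(w,X \right)} = \left(-1 + w\right) + 9 = 8 + w$)
$L{\left(Z \right)} = 18$ ($L{\left(Z \right)} = 8 + 10 = 18$)
$\left(200961 - 38619\right) + L{\left(s{\left(24 \right)} \right)} = \left(200961 - 38619\right) + 18 = 162342 + 18 = 162360$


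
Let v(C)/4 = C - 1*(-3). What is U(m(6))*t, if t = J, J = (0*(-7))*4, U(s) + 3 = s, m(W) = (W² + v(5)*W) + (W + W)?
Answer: 0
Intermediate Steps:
v(C) = 12 + 4*C (v(C) = 4*(C - 1*(-3)) = 4*(C + 3) = 4*(3 + C) = 12 + 4*C)
m(W) = W² + 34*W (m(W) = (W² + (12 + 4*5)*W) + (W + W) = (W² + (12 + 20)*W) + 2*W = (W² + 32*W) + 2*W = W² + 34*W)
U(s) = -3 + s
J = 0 (J = 0*4 = 0)
t = 0
U(m(6))*t = (-3 + 6*(34 + 6))*0 = (-3 + 6*40)*0 = (-3 + 240)*0 = 237*0 = 0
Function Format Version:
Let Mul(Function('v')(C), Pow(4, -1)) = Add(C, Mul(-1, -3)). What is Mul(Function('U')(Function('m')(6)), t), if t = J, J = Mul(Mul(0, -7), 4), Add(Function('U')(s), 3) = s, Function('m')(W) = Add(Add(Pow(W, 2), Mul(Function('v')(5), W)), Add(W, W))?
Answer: 0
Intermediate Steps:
Function('v')(C) = Add(12, Mul(4, C)) (Function('v')(C) = Mul(4, Add(C, Mul(-1, -3))) = Mul(4, Add(C, 3)) = Mul(4, Add(3, C)) = Add(12, Mul(4, C)))
Function('m')(W) = Add(Pow(W, 2), Mul(34, W)) (Function('m')(W) = Add(Add(Pow(W, 2), Mul(Add(12, Mul(4, 5)), W)), Add(W, W)) = Add(Add(Pow(W, 2), Mul(Add(12, 20), W)), Mul(2, W)) = Add(Add(Pow(W, 2), Mul(32, W)), Mul(2, W)) = Add(Pow(W, 2), Mul(34, W)))
Function('U')(s) = Add(-3, s)
J = 0 (J = Mul(0, 4) = 0)
t = 0
Mul(Function('U')(Function('m')(6)), t) = Mul(Add(-3, Mul(6, Add(34, 6))), 0) = Mul(Add(-3, Mul(6, 40)), 0) = Mul(Add(-3, 240), 0) = Mul(237, 0) = 0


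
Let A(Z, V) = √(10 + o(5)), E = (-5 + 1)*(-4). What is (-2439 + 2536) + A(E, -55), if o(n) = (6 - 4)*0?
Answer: 97 + √10 ≈ 100.16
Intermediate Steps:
o(n) = 0 (o(n) = 2*0 = 0)
E = 16 (E = -4*(-4) = 16)
A(Z, V) = √10 (A(Z, V) = √(10 + 0) = √10)
(-2439 + 2536) + A(E, -55) = (-2439 + 2536) + √10 = 97 + √10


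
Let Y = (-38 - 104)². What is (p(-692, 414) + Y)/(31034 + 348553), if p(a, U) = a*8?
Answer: 4876/126529 ≈ 0.038537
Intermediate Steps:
p(a, U) = 8*a
Y = 20164 (Y = (-142)² = 20164)
(p(-692, 414) + Y)/(31034 + 348553) = (8*(-692) + 20164)/(31034 + 348553) = (-5536 + 20164)/379587 = 14628*(1/379587) = 4876/126529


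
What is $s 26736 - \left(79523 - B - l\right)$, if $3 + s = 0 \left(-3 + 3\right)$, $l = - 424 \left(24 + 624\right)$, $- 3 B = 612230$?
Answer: $- \frac{1915679}{3} \approx -6.3856 \cdot 10^{5}$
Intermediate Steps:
$B = - \frac{612230}{3}$ ($B = \left(- \frac{1}{3}\right) 612230 = - \frac{612230}{3} \approx -2.0408 \cdot 10^{5}$)
$l = -274752$ ($l = \left(-424\right) 648 = -274752$)
$s = -3$ ($s = -3 + 0 \left(-3 + 3\right) = -3 + 0 \cdot 0 = -3 + 0 = -3$)
$s 26736 - \left(79523 - B - l\right) = \left(-3\right) 26736 - \left(354275 + \frac{612230}{3}\right) = -80208 - \frac{1675055}{3} = - \frac{1915679}{3}$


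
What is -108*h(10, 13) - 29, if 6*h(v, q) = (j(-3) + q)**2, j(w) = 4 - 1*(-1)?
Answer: -5861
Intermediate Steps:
j(w) = 5 (j(w) = 4 + 1 = 5)
h(v, q) = (5 + q)**2/6
-108*h(10, 13) - 29 = -18*(5 + 13)**2 - 29 = -18*18**2 - 29 = -18*324 - 29 = -108*54 - 29 = -5832 - 29 = -5861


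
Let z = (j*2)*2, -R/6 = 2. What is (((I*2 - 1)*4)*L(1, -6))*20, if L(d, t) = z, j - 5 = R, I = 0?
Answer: 2240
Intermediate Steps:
R = -12 (R = -6*2 = -12)
j = -7 (j = 5 - 12 = -7)
z = -28 (z = -7*2*2 = -14*2 = -28)
L(d, t) = -28
(((I*2 - 1)*4)*L(1, -6))*20 = (((0*2 - 1)*4)*(-28))*20 = (((0 - 1)*4)*(-28))*20 = (-1*4*(-28))*20 = -4*(-28)*20 = 112*20 = 2240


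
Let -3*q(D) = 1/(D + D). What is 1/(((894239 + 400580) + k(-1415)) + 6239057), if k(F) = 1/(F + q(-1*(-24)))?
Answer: 203761/1535110107492 ≈ 1.3273e-7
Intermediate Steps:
q(D) = -1/(6*D) (q(D) = -1/(3*(D + D)) = -1/(2*D)/3 = -1/(6*D))
k(F) = 1/(-1/144 + F) (k(F) = 1/(F - 1/(6*((-1*(-24))))) = 1/(F - 1/6/24) = 1/(F - 1/6*1/24) = 1/(F - 1/144) = 1/(-1/144 + F))
1/(((894239 + 400580) + k(-1415)) + 6239057) = 1/(((894239 + 400580) + 144/(-1 + 144*(-1415))) + 6239057) = 1/((1294819 + 144/(-1 - 203760)) + 6239057) = 1/((1294819 + 144/(-203761)) + 6239057) = 1/((1294819 + 144*(-1/203761)) + 6239057) = 1/((1294819 - 144/203761) + 6239057) = 1/(263833614115/203761 + 6239057) = 1/(1535110107492/203761) = 203761/1535110107492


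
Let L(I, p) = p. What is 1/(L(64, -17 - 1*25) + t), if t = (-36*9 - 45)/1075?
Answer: -1075/45519 ≈ -0.023617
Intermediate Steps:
t = -369/1075 (t = (-324 - 45)*(1/1075) = -369*1/1075 = -369/1075 ≈ -0.34326)
1/(L(64, -17 - 1*25) + t) = 1/((-17 - 1*25) - 369/1075) = 1/((-17 - 25) - 369/1075) = 1/(-42 - 369/1075) = 1/(-45519/1075) = -1075/45519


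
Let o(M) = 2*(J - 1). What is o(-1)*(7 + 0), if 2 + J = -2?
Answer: -70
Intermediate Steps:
J = -4 (J = -2 - 2 = -4)
o(M) = -10 (o(M) = 2*(-4 - 1) = 2*(-5) = -10)
o(-1)*(7 + 0) = -10*(7 + 0) = -10*7 = -70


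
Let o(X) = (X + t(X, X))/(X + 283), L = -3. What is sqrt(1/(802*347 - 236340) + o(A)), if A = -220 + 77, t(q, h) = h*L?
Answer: sqrt(1101199257235)/734195 ≈ 1.4293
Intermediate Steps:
t(q, h) = -3*h (t(q, h) = h*(-3) = -3*h)
A = -143
o(X) = -2*X/(283 + X) (o(X) = (X - 3*X)/(X + 283) = (-2*X)/(283 + X) = -2*X/(283 + X))
sqrt(1/(802*347 - 236340) + o(A)) = sqrt(1/(802*347 - 236340) - 2*(-143)/(283 - 143)) = sqrt(1/(278294 - 236340) - 2*(-143)/140) = sqrt(1/41954 - 2*(-143)*1/140) = sqrt(1/41954 + 143/70) = sqrt(1499873/734195) = sqrt(1101199257235)/734195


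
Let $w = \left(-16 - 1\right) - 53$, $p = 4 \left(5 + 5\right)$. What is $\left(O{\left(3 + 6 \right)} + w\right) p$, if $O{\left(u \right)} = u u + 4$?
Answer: $600$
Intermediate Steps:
$O{\left(u \right)} = 4 + u^{2}$ ($O{\left(u \right)} = u^{2} + 4 = 4 + u^{2}$)
$p = 40$ ($p = 4 \cdot 10 = 40$)
$w = -70$ ($w = -17 - 53 = -70$)
$\left(O{\left(3 + 6 \right)} + w\right) p = \left(\left(4 + \left(3 + 6\right)^{2}\right) - 70\right) 40 = \left(\left(4 + 9^{2}\right) - 70\right) 40 = \left(\left(4 + 81\right) - 70\right) 40 = \left(85 - 70\right) 40 = 15 \cdot 40 = 600$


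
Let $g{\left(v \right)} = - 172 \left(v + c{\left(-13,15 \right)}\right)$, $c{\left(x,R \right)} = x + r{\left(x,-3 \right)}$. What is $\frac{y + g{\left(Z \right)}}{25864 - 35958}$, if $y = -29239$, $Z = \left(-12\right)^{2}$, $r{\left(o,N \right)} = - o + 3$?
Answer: $\frac{7789}{1442} \approx 5.4015$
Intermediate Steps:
$r{\left(o,N \right)} = 3 - o$
$Z = 144$
$c{\left(x,R \right)} = 3$ ($c{\left(x,R \right)} = x - \left(-3 + x\right) = 3$)
$g{\left(v \right)} = -516 - 172 v$ ($g{\left(v \right)} = - 172 \left(v + 3\right) = - 172 \left(3 + v\right) = -516 - 172 v$)
$\frac{y + g{\left(Z \right)}}{25864 - 35958} = \frac{-29239 - 25284}{25864 - 35958} = \frac{-29239 - 25284}{-10094} = \left(-29239 - 25284\right) \left(- \frac{1}{10094}\right) = \left(-54523\right) \left(- \frac{1}{10094}\right) = \frac{7789}{1442}$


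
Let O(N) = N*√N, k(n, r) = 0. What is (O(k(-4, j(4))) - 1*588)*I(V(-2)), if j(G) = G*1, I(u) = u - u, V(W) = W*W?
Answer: 0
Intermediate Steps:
V(W) = W²
I(u) = 0
j(G) = G
O(N) = N^(3/2)
(O(k(-4, j(4))) - 1*588)*I(V(-2)) = (0^(3/2) - 1*588)*0 = (0 - 588)*0 = -588*0 = 0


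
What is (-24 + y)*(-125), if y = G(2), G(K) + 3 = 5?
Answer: 2750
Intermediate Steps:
G(K) = 2 (G(K) = -3 + 5 = 2)
y = 2
(-24 + y)*(-125) = (-24 + 2)*(-125) = -22*(-125) = 2750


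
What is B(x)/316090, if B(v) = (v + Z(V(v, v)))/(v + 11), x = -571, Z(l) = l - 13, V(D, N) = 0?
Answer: 1/303100 ≈ 3.2992e-6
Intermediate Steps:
Z(l) = -13 + l
B(v) = (-13 + v)/(11 + v) (B(v) = (v + (-13 + 0))/(v + 11) = (v - 13)/(11 + v) = (-13 + v)/(11 + v))
B(x)/316090 = ((-13 - 571)/(11 - 571))/316090 = (-584/(-560))*(1/316090) = -1/560*(-584)*(1/316090) = (73/70)*(1/316090) = 1/303100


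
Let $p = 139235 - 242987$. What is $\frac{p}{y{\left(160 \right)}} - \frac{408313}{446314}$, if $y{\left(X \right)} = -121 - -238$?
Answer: $- \frac{5150415861}{5802082} \approx -887.68$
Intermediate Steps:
$y{\left(X \right)} = 117$ ($y{\left(X \right)} = -121 + 238 = 117$)
$p = -103752$
$\frac{p}{y{\left(160 \right)}} - \frac{408313}{446314} = - \frac{103752}{117} - \frac{408313}{446314} = \left(-103752\right) \frac{1}{117} - \frac{408313}{446314} = - \frac{11528}{13} - \frac{408313}{446314} = - \frac{5150415861}{5802082}$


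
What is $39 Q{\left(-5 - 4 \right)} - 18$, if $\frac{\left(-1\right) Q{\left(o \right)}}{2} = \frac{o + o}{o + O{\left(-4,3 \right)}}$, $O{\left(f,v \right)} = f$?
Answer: $-126$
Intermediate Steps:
$Q{\left(o \right)} = - \frac{4 o}{-4 + o}$ ($Q{\left(o \right)} = - 2 \frac{o + o}{o - 4} = - 2 \frac{2 o}{-4 + o} = - \frac{4 o}{-4 + o}$)
$39 Q{\left(-5 - 4 \right)} - 18 = 39 \left(- \frac{4 \left(-5 - 4\right)}{-4 - 9}\right) - 18 = 39 \left(\left(-4\right) \left(-9\right) \frac{1}{-4 - 9}\right) - 18 = 39 \left(\left(-4\right) \left(-9\right) \frac{1}{-13}\right) - 18 = 39 \left(\left(-4\right) \left(-9\right) \left(- \frac{1}{13}\right)\right) - 18 = 39 \left(- \frac{36}{13}\right) - 18 = -108 - 18 = -126$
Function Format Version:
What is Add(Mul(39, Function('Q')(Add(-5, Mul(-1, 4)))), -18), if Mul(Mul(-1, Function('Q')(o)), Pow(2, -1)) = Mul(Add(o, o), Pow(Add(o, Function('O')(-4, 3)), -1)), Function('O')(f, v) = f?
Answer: -126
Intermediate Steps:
Function('Q')(o) = Mul(-4, o, Pow(Add(-4, o), -1)) (Function('Q')(o) = Mul(-2, Mul(Add(o, o), Pow(Add(o, -4), -1))) = Mul(-2, Mul(Mul(2, o), Pow(Add(-4, o), -1))) = Mul(-2, Mul(2, o, Pow(Add(-4, o), -1))) = Mul(-4, o, Pow(Add(-4, o), -1)))
Add(Mul(39, Function('Q')(Add(-5, Mul(-1, 4)))), -18) = Add(Mul(39, Mul(-4, Add(-5, Mul(-1, 4)), Pow(Add(-4, Add(-5, Mul(-1, 4))), -1))), -18) = Add(Mul(39, Mul(-4, Add(-5, -4), Pow(Add(-4, Add(-5, -4)), -1))), -18) = Add(Mul(39, Mul(-4, -9, Pow(Add(-4, -9), -1))), -18) = Add(Mul(39, Mul(-4, -9, Pow(-13, -1))), -18) = Add(Mul(39, Mul(-4, -9, Rational(-1, 13))), -18) = Add(Mul(39, Rational(-36, 13)), -18) = Add(-108, -18) = -126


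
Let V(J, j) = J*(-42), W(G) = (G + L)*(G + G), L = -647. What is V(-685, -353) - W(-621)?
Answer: -1546086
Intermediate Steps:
W(G) = 2*G*(-647 + G) (W(G) = (G - 647)*(G + G) = (-647 + G)*(2*G) = 2*G*(-647 + G))
V(J, j) = -42*J
V(-685, -353) - W(-621) = -42*(-685) - 2*(-621)*(-647 - 621) = 28770 - 2*(-621)*(-1268) = 28770 - 1*1574856 = 28770 - 1574856 = -1546086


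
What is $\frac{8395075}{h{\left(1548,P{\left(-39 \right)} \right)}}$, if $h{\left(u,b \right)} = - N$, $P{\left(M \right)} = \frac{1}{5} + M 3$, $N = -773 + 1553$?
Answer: $- \frac{129155}{12} \approx -10763.0$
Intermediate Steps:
$N = 780$
$P{\left(M \right)} = \frac{1}{5} + 3 M$
$h{\left(u,b \right)} = -780$ ($h{\left(u,b \right)} = \left(-1\right) 780 = -780$)
$\frac{8395075}{h{\left(1548,P{\left(-39 \right)} \right)}} = \frac{8395075}{-780} = 8395075 \left(- \frac{1}{780}\right) = - \frac{129155}{12}$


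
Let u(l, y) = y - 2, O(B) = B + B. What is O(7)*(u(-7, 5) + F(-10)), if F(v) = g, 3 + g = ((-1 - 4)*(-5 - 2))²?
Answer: 17150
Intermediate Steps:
O(B) = 2*B
u(l, y) = -2 + y
g = 1222 (g = -3 + ((-1 - 4)*(-5 - 2))² = -3 + (-5*(-7))² = -3 + 35² = -3 + 1225 = 1222)
F(v) = 1222
O(7)*(u(-7, 5) + F(-10)) = (2*7)*((-2 + 5) + 1222) = 14*(3 + 1222) = 14*1225 = 17150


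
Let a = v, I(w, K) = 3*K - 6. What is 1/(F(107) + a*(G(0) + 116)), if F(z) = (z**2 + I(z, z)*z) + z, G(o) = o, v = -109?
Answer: 1/32617 ≈ 3.0659e-5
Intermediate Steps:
I(w, K) = -6 + 3*K
a = -109
F(z) = z + z**2 + z*(-6 + 3*z) (F(z) = (z**2 + (-6 + 3*z)*z) + z = (z**2 + z*(-6 + 3*z)) + z = z + z**2 + z*(-6 + 3*z))
1/(F(107) + a*(G(0) + 116)) = 1/(107*(-5 + 4*107) - 109*(0 + 116)) = 1/(107*(-5 + 428) - 109*116) = 1/(107*423 - 12644) = 1/(45261 - 12644) = 1/32617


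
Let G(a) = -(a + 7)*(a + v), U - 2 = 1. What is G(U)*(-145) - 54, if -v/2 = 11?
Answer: -27604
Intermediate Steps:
v = -22 (v = -2*11 = -22)
U = 3 (U = 2 + 1 = 3)
G(a) = -(-22 + a)*(7 + a) (G(a) = -(a + 7)*(a - 22) = -(7 + a)*(-22 + a) = -(-22 + a)*(7 + a))
G(U)*(-145) - 54 = (154 - 1*3² + 15*3)*(-145) - 54 = (154 - 1*9 + 45)*(-145) - 54 = (154 - 9 + 45)*(-145) - 54 = 190*(-145) - 54 = -27550 - 54 = -27604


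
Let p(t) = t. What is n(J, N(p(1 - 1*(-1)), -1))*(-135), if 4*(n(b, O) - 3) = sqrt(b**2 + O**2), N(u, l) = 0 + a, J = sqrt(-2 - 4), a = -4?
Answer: -405 - 135*sqrt(10)/4 ≈ -511.73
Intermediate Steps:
J = I*sqrt(6) (J = sqrt(-6) = I*sqrt(6) ≈ 2.4495*I)
N(u, l) = -4 (N(u, l) = 0 - 4 = -4)
n(b, O) = 3 + sqrt(O**2 + b**2)/4 (n(b, O) = 3 + sqrt(b**2 + O**2)/4 = 3 + sqrt(O**2 + b**2)/4)
n(J, N(p(1 - 1*(-1)), -1))*(-135) = (3 + sqrt((-4)**2 + (I*sqrt(6))**2)/4)*(-135) = (3 + sqrt(16 - 6)/4)*(-135) = (3 + sqrt(10)/4)*(-135) = -405 - 135*sqrt(10)/4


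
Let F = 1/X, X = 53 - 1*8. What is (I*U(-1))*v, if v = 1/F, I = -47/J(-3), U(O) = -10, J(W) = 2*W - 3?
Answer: -2350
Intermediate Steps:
J(W) = -3 + 2*W
X = 45 (X = 53 - 8 = 45)
I = 47/9 (I = -47/(-3 + 2*(-3)) = -47/(-3 - 6) = -47/(-9) = -47*(-1/9) = 47/9 ≈ 5.2222)
F = 1/45 ≈ 0.022222
v = 45 (v = 1/(1/45) = 45)
(I*U(-1))*v = ((47/9)*(-10))*45 = -470/9*45 = -2350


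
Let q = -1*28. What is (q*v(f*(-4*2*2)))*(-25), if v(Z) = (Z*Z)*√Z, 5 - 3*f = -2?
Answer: 35123200*I*√21/27 ≈ 5.9613e+6*I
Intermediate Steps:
q = -28
f = 7/3 (f = 5/3 - ⅓*(-2) = 5/3 + ⅔ = 7/3 ≈ 2.3333)
v(Z) = Z^(5/2) (v(Z) = Z²*√Z = Z^(5/2))
(q*v(f*(-4*2*2)))*(-25) = -28*49*√21*(4*√2*(128*I*√2))/27*(-25) = -28*49*√21*(1024*I)/27*(-25) = -28*50176*I*√21/27*(-25) = -1404928*I*√21/27*(-25) = 35123200*I*√21/27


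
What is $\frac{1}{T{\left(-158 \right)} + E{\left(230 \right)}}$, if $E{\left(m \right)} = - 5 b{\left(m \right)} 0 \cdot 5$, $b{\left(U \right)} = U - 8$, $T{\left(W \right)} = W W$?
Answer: $\frac{1}{24964} \approx 4.0058 \cdot 10^{-5}$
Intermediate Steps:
$T{\left(W \right)} = W^{2}$
$b{\left(U \right)} = -8 + U$ ($b{\left(U \right)} = U - 8 = -8 + U$)
$E{\left(m \right)} = 0$ ($E{\left(m \right)} = - 5 \left(-8 + m\right) 0 \cdot 5 = \left(40 - 5 m\right) 0 = 0$)
$\frac{1}{T{\left(-158 \right)} + E{\left(230 \right)}} = \frac{1}{\left(-158\right)^{2} + 0} = \frac{1}{24964 + 0} = \frac{1}{24964}$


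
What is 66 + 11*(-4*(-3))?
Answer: 198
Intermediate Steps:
66 + 11*(-4*(-3)) = 66 + 11*12 = 66 + 132 = 198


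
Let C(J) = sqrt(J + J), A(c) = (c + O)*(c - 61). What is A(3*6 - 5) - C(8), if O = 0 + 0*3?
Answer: -628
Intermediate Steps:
O = 0 (O = 0 + 0 = 0)
A(c) = c*(-61 + c) (A(c) = (c + 0)*(c - 61) = c*(-61 + c))
C(J) = sqrt(2)*sqrt(J) (C(J) = sqrt(2*J) = sqrt(2)*sqrt(J))
A(3*6 - 5) - C(8) = (3*6 - 5)*(-61 + (3*6 - 5)) - sqrt(2)*sqrt(8) = (18 - 5)*(-61 + (18 - 5)) - sqrt(2)*2*sqrt(2) = 13*(-61 + 13) - 1*4 = 13*(-48) - 4 = -624 - 4 = -628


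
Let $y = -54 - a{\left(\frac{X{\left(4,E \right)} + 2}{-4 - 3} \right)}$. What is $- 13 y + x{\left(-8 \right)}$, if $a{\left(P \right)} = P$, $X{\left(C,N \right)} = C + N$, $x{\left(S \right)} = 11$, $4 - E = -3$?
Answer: $\frac{4822}{7} \approx 688.86$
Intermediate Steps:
$E = 7$ ($E = 4 - -3 = 4 + 3 = 7$)
$y = - \frac{365}{7}$ ($y = -54 - \frac{\left(4 + 7\right) + 2}{-4 - 3} = -54 - \frac{11 + 2}{-7} = -54 - 13 \left(- \frac{1}{7}\right) = -54 - - \frac{13}{7} = -54 + \frac{13}{7} = - \frac{365}{7} \approx -52.143$)
$- 13 y + x{\left(-8 \right)} = \left(-13\right) \left(- \frac{365}{7}\right) + 11 = \frac{4745}{7} + 11 = \frac{4822}{7}$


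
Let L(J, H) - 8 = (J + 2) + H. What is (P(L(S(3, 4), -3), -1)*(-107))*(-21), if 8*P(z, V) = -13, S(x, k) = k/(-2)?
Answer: -29211/8 ≈ -3651.4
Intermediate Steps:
S(x, k) = -k/2 (S(x, k) = k*(-½) = -k/2)
L(J, H) = 10 + H + J (L(J, H) = 8 + ((J + 2) + H) = 8 + ((2 + J) + H) = 8 + (2 + H + J) = 10 + H + J)
P(z, V) = -13/8 (P(z, V) = (⅛)*(-13) = -13/8)
(P(L(S(3, 4), -3), -1)*(-107))*(-21) = -13/8*(-107)*(-21) = (1391/8)*(-21) = -29211/8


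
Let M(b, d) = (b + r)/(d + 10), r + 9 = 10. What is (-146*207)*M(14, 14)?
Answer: -75555/4 ≈ -18889.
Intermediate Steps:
r = 1 (r = -9 + 10 = 1)
M(b, d) = (1 + b)/(10 + d) (M(b, d) = (b + 1)/(d + 10) = (1 + b)/(10 + d))
(-146*207)*M(14, 14) = (-146*207)*((1 + 14)/(10 + 14)) = -30222*15/24 = -5037*15/4 = -30222*5/8 = -75555/4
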